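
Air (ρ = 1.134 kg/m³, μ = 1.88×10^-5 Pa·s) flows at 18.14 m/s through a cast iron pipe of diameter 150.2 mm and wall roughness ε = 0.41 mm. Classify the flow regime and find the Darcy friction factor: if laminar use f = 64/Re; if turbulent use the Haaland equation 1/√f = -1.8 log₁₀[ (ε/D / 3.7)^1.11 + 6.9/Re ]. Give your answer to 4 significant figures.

Re = ρVD/μ = 1.134·18.14·0.1502/1.88e-05 = 1.643e+05.
Re > 4000 → turbulent. ε/D = 0.00041/0.1502 = 0.00273; Haaland: 1/√f = -1.8 log₁₀[0.000334 + 4.2e-05] = 6.165, so f = 0.02631.

f ≈ 0.02631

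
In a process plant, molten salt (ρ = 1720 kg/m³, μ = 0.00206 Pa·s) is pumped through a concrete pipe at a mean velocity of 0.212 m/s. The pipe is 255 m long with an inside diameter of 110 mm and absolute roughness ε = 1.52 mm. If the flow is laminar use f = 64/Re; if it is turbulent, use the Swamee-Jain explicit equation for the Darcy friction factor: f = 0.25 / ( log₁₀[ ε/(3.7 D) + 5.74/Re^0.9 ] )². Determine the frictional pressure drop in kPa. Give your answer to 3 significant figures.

Reynolds number Re = ρVD/μ = 1720 · 0.212 · 0.11 / 0.00206 = 1.947e+04.
Re > 4000 → turbulent. Relative roughness ε/D = 0.00152/0.11 = 0.0138. Swamee-Jain: f = 0.25/(log₁₀[0.0138/3.7 + 5.74/1.947e+04^0.9])² = 0.25/(log₁₀[0.00373 + 0.000792])² = 0.25/(-2.344)² = 0.04549.
Darcy-Weisbach: ΔP = f(L/D)(ρV²/2) = 0.04549·(255/0.11)·(1720·0.212²/2) = 0.04549·2318·38.65 = 4076 Pa.
ΔP = 4076 Pa = 4.08 kPa.

ΔP ≈ 4.08 kPa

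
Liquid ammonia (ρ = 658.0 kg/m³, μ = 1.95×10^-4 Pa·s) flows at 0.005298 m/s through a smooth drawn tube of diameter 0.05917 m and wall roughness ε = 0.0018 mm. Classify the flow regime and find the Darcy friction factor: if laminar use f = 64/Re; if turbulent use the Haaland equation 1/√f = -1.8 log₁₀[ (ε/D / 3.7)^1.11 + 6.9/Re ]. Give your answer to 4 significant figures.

Re = ρVD/μ = 658·0.005298·0.05917/0.000195 = 1058.
Re < 2300 → laminar, so f = 64/Re = 0.0605 (roughness is irrelevant in laminar flow).

f ≈ 0.06050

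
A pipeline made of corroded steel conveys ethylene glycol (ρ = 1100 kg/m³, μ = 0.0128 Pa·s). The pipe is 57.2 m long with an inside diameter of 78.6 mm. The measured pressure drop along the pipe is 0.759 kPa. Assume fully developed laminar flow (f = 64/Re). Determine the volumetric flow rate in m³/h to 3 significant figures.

Q ≈ 3.50 m³/h

For laminar flow, f = 64/Re with Re = ρVD/μ, so Darcy-Weisbach reduces to ΔP = 32μLV/D². Solving for V: V = ΔP·D²/(32μL) = 759·(0.0786)²/(32·0.0128·57.2) = 0.2001 m/s.
Check: Re = ρVD/μ = 1100·0.2001·0.0786/0.0128 = 1352 < 2300, so the laminar assumption holds.
Q = V·A = 0.2001·(π/4·0.0786²) = 0.0009711 m³/s = 3.50 m³/h.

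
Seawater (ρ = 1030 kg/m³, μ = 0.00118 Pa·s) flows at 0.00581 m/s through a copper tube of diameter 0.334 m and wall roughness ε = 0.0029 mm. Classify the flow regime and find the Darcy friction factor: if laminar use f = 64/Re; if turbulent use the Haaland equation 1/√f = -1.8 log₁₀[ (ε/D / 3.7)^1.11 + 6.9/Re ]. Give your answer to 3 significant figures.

Re = ρVD/μ = 1030·0.00581·0.334/0.00118 = 1694.
Re < 2300 → laminar, so f = 64/Re = 0.03778 (roughness is irrelevant in laminar flow).

f ≈ 0.0378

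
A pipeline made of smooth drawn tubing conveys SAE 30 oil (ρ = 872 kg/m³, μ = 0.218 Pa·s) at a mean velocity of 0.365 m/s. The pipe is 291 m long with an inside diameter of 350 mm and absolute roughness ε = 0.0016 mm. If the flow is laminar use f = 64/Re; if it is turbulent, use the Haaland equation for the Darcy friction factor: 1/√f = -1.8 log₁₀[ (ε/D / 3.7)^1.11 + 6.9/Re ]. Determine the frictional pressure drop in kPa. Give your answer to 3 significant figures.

Reynolds number Re = ρVD/μ = 872 · 0.365 · 0.35 / 0.218 = 511.
Re < 2300 → laminar flow, so f = 64/Re = 64/511 = 0.1252 (the turbulent correlation is not needed).
Darcy-Weisbach: ΔP = f(L/D)(ρV²/2) = 0.1252·(291/0.35)·(872·0.365²/2) = 0.1252·831.4·58.09 = 6049 Pa.
ΔP = 6049 Pa = 6.05 kPa.

ΔP ≈ 6.05 kPa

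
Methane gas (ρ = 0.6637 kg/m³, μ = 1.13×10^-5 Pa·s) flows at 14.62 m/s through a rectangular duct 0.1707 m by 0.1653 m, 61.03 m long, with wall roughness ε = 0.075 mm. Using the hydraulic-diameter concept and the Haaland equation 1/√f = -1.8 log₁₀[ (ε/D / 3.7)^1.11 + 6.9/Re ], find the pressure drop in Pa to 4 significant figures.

ΔP ≈ 489.0 Pa

Hydraulic diameter D_h = 4A/P = 4·(0.1707·0.1653)/(2·(0.1707+0.1653)) = 0.1129/0.672 = 0.168 m.
Re = ρVD_h/μ = 0.6637·14.62·0.168/1.13e-05 = 1.442e+05.
ε/D_h = 7.5e-05/0.168 = 0.000447; Haaland gives 1/√f = -1.8 log₁₀[4.47e-05+4.78e-05] = 7.26, so f = 0.01897.
ΔP = f(L/D_h)(ρV²/2) = 0.01897·61.03/0.168·70.93 = 489 Pa.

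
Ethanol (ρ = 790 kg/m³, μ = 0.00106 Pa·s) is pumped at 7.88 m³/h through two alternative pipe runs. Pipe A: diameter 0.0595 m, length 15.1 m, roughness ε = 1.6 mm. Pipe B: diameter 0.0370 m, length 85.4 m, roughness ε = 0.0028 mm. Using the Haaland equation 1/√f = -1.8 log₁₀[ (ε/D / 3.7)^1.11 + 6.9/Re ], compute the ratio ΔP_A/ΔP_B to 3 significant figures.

ΔP_A/ΔP_B ≈ 0.0449

Pipe A: V = Q/A = 0.002189/0.002781 = 0.7872 m/s; Re = 3.491e+04; ε/D = 0.0269; Haaland → f = 0.0557; ΔP_A = f(L/D)(ρV²/2) = 3460 Pa.
Pipe B: V = Q/A = 0.002189/0.001075 = 2.036 m/s; Re = 5.614e+04; ε/D = 7.57e-05; Haaland → f = 0.02041; ΔP_B = f(L/D)(ρV²/2) = 7.711e+04 Pa.
ΔP_A/ΔP_B = 3460/7.711e+04 = 0.0449.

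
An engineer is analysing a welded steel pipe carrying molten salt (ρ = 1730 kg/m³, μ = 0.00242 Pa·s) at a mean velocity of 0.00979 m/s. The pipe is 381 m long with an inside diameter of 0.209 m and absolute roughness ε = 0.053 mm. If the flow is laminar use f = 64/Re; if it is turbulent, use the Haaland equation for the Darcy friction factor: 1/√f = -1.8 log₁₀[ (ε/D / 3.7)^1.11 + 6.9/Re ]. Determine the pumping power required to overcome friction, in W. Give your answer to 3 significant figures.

P ≈ 0.00222 W

Reynolds number Re = ρVD/μ = 1730 · 0.00979 · 0.209 / 0.00242 = 1463.
Re < 2300 → laminar flow, so f = 64/Re = 64/1463 = 0.04375 (the turbulent correlation is not needed).
Darcy-Weisbach: ΔP = f(L/D)(ρV²/2) = 0.04375·(381/0.209)·(1730·0.00979²/2) = 0.04375·1823·0.08291 = 6.613 Pa.
Q = V·A = 0.00979·0.03431 = 0.0003359 m³/s.
Pumping power P = QΔP = 0.0003359·6.613 = 0.002221 W = 0.00222 W.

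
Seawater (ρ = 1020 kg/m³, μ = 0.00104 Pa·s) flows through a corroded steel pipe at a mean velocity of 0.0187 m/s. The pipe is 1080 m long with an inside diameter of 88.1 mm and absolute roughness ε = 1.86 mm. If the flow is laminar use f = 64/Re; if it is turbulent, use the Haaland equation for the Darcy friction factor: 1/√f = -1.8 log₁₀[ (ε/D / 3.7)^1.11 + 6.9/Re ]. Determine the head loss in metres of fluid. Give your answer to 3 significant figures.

h_f ≈ 0.00865 m

Reynolds number Re = ρVD/μ = 1020 · 0.0187 · 0.0881 / 0.00104 = 1616.
Re < 2300 → laminar flow, so f = 64/Re = 64/1616 = 0.03961 (the turbulent correlation is not needed).
Darcy-Weisbach: ΔP = f(L/D)(ρV²/2) = 0.03961·(1080/0.0881)·(1020·0.0187²/2) = 0.03961·1.226e+04·0.1783 = 86.6 Pa.
Head loss h_f = ΔP/(ρg) = 86.6/(1020·9.81) = 0.00865 m.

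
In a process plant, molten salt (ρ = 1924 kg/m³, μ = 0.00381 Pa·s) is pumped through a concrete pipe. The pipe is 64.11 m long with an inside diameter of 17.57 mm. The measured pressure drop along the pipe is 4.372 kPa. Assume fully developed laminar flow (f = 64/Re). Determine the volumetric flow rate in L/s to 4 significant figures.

For laminar flow, f = 64/Re with Re = ρVD/μ, so Darcy-Weisbach reduces to ΔP = 32μLV/D². Solving for V: V = ΔP·D²/(32μL) = 4372·(0.01757)²/(32·0.00381·64.11) = 0.1727 m/s.
Check: Re = ρVD/μ = 1924·0.1727·0.01757/0.00381 = 1532 < 2300, so the laminar assumption holds.
Q = V·A = 0.1727·(π/4·0.01757²) = 4.187e-05 m³/s = 0.04187 L/s.

Q ≈ 0.04187 L/s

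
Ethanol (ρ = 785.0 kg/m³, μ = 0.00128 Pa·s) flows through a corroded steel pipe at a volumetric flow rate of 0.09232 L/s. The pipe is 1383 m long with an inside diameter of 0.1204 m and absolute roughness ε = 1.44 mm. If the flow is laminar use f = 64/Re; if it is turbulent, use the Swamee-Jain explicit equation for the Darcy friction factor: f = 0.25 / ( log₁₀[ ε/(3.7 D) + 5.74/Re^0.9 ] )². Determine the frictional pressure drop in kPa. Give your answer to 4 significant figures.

Q = 0.09232 L/s = 0.09232/1000 = 9.232e-05 m³/s.
Cross-sectional area A = πD²/4 = π(0.1204)²/4 = 0.01139 m²; mean velocity V = Q/A = 9.232e-05/0.01139 = 0.008109 m/s.
Reynolds number Re = ρVD/μ = 785 · 0.008109 · 0.1204 / 0.00128 = 598.7.
Re < 2300 → laminar flow, so f = 64/Re = 64/598.7 = 0.1069 (the turbulent correlation is not needed).
Darcy-Weisbach: ΔP = f(L/D)(ρV²/2) = 0.1069·(1383/0.1204)·(785·0.008109²/2) = 0.1069·1.149e+04·0.02581 = 31.69 Pa.
ΔP = 31.69 Pa = 0.03169 kPa.

ΔP ≈ 0.03169 kPa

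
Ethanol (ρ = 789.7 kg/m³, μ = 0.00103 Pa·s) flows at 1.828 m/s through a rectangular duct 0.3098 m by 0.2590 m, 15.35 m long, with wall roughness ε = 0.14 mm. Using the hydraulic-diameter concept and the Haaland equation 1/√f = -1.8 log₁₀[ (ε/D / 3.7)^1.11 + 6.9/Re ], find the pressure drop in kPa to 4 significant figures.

Hydraulic diameter D_h = 4A/P = 4·(0.3098·0.259)/(2·(0.3098+0.259)) = 0.321/1.138 = 0.2821 m.
Re = ρVD_h/μ = 789.7·1.828·0.2821/0.00103 = 3.954e+05.
ε/D_h = 0.00014/0.2821 = 0.000496; Haaland gives 1/√f = -1.8 log₁₀[5.03e-05+1.75e-05] = 7.504, so f = 0.01776.
ΔP = f(L/D_h)(ρV²/2) = 0.01776·15.35/0.2821·1319 = 1275 Pa.
ΔP = 1.275 kPa.

ΔP ≈ 1.275 kPa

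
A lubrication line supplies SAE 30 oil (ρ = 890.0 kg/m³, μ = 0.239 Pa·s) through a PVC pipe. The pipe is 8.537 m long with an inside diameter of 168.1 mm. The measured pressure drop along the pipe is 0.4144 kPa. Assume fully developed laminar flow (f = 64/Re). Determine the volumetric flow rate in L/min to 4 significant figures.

For laminar flow, f = 64/Re with Re = ρVD/μ, so Darcy-Weisbach reduces to ΔP = 32μLV/D². Solving for V: V = ΔP·D²/(32μL) = 414.4·(0.1681)²/(32·0.239·8.537) = 0.1794 m/s.
Check: Re = ρVD/μ = 890·0.1794·0.1681/0.239 = 112.3 < 2300, so the laminar assumption holds.
Q = V·A = 0.1794·(π/4·0.1681²) = 0.00398 m³/s = 238.8 L/min.

Q ≈ 238.8 L/min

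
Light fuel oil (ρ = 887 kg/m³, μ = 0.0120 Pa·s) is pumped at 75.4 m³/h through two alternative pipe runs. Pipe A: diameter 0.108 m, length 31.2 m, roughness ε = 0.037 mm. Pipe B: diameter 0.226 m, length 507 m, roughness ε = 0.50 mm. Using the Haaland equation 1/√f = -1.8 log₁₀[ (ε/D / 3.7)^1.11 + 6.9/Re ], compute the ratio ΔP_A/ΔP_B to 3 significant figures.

Pipe A: V = Q/A = 0.02094/0.009161 = 2.286 m/s; Re = 1.825e+04; ε/D = 0.000343; Haaland → f = 0.02692; ΔP_A = f(L/D)(ρV²/2) = 1.803e+04 Pa.
Pipe B: V = Q/A = 0.02094/0.04011 = 0.5221 m/s; Re = 8722; ε/D = 0.00221; Haaland → f = 0.03484; ΔP_B = f(L/D)(ρV²/2) = 9448 Pa.
ΔP_A/ΔP_B = 1.803e+04/9448 = 1.91.

ΔP_A/ΔP_B ≈ 1.91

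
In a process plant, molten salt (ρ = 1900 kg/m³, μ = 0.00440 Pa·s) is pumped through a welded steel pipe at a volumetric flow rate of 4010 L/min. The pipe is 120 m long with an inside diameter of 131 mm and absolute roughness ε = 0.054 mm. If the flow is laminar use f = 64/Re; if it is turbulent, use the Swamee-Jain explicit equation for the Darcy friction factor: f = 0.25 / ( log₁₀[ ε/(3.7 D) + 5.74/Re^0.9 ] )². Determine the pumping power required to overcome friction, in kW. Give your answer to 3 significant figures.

P ≈ 25.6 kW

Q = 4010 L/min = 4010/60000 = 0.06683 m³/s.
Cross-sectional area A = πD²/4 = π(0.131)²/4 = 0.01348 m²; mean velocity V = Q/A = 0.06683/0.01348 = 4.959 m/s.
Reynolds number Re = ρVD/μ = 1900 · 4.959 · 0.131 / 0.0044 = 2.805e+05.
Re > 4000 → turbulent. Relative roughness ε/D = 5.4e-05/0.131 = 0.000412. Swamee-Jain: f = 0.25/(log₁₀[0.000412/3.7 + 5.74/2.805e+05^0.9])² = 0.25/(log₁₀[0.000111 + 7.17e-05])² = 0.25/(-3.737)² = 0.0179.
Darcy-Weisbach: ΔP = f(L/D)(ρV²/2) = 0.0179·(120/0.131)·(1900·4.959²/2) = 0.0179·916·2.336e+04 = 3.83e+05 Pa.
Pumping power P = QΔP = 0.06683·3.83e+05 = 25600 W = 25.6 kW.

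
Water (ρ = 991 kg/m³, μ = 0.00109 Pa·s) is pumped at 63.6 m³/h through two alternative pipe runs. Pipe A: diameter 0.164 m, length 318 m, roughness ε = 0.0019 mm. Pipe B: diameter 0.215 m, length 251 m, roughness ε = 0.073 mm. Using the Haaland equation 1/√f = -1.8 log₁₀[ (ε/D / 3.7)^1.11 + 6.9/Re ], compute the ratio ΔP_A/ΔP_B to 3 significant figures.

ΔP_A/ΔP_B ≈ 4.29

Pipe A: V = Q/A = 0.01767/0.02112 = 0.8363 m/s; Re = 1.247e+05; ε/D = 1.16e-05; Haaland → f = 0.01708; ΔP_A = f(L/D)(ρV²/2) = 1.148e+04 Pa.
Pipe B: V = Q/A = 0.01767/0.03631 = 0.4866 m/s; Re = 9.512e+04; ε/D = 0.00034; Haaland → f = 0.01952; ΔP_B = f(L/D)(ρV²/2) = 2674 Pa.
ΔP_A/ΔP_B = 1.148e+04/2674 = 4.29.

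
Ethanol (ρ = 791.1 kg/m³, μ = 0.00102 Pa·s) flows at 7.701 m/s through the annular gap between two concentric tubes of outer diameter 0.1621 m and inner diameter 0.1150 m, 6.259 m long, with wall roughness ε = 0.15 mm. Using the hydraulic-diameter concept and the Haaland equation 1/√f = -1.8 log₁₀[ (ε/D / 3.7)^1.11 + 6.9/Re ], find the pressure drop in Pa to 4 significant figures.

Hydraulic diameter D_h = 4A/P = D_o - D_i = 0.1621 - 0.115 = 0.0471 m.
Re = ρVD_h/μ = 791.1·7.701·0.0471/0.00102 = 2.813e+05.
ε/D_h = 0.00015/0.0471 = 0.00318; Haaland gives 1/√f = -1.8 log₁₀[0.000396+2.45e-05] = 6.077, so f = 0.02708.
ΔP = f(L/D_h)(ρV²/2) = 0.02708·6.259/0.0471·2.346e+04 = 8.441e+04 Pa.

ΔP ≈ 84410 Pa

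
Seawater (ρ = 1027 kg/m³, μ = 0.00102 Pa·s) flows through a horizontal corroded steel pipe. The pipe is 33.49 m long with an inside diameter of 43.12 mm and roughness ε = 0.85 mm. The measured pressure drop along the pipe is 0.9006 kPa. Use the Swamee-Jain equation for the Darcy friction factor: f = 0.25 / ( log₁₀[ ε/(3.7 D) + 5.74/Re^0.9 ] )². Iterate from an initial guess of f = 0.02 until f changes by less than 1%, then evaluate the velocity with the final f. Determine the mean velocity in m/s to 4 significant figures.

V ≈ 0.2052 m/s

Rearranging Darcy-Weisbach: V = √(2·ΔP·D/(f·L·ρ)). With ε/D = 0.00085/0.04312 = 0.0197, iterate starting from f = 0.02:
  f = 0.02 → V = √(2·900.6·0.04312/(0.02·33.49·1027)) = 0.336 m/s; Re = ρVD/μ = 1.459e+04; f → 0.0518
  f = 0.0518 → V = 0.2088 m/s; Re = 9065; f → 0.05353
  f = 0.05353 → V = 0.2054 m/s; Re = 8917; f → 0.05361
Converged (Δf/f < 1%). With the final f = 0.05361: V = √(2·900.6·0.04312/(0.05361·33.49·1027)) = 0.2052 m/s.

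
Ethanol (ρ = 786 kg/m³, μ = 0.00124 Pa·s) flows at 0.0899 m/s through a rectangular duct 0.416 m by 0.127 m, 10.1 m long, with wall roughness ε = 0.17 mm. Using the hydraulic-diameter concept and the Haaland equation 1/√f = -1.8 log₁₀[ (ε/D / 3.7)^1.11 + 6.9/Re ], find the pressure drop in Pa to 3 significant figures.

ΔP ≈ 5.14 Pa

Hydraulic diameter D_h = 4A/P = 4·(0.416·0.127)/(2·(0.416+0.127)) = 0.2113/1.086 = 0.1946 m.
Re = ρVD_h/μ = 786·0.0899·0.1946/0.00124 = 1.109e+04.
ε/D_h = 0.00017/0.1946 = 0.000874; Haaland gives 1/√f = -1.8 log₁₀[9.42e-05+0.000622] = 5.661, so f = 0.03121.
ΔP = f(L/D_h)(ρV²/2) = 0.03121·10.1/0.1946·3.176 = 5.145 Pa.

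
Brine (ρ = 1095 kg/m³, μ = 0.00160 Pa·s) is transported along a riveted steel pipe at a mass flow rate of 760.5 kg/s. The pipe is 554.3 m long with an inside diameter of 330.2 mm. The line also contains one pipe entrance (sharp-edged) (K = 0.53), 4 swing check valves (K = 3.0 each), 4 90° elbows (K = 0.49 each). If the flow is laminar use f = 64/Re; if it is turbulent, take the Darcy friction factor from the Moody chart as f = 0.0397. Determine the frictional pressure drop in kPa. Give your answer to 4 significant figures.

ΔP ≈ 2922 kPa

A = πD²/4 = π(0.3302)²/4 = 0.08563 m²; mean velocity V = ṁ/(ρA) = 760.5/(1095 · 0.08563) = 8.11 m/s.
Reynolds number Re = ρVD/μ = 1095 · 8.11 · 0.3302 / 0.0016 = 1.833e+06.
Re > 4000 → turbulent; use the Moody-chart value f = 0.0397.
Total minor-loss coefficient ΣK = 1·0.53 + 4·3 + 4·0.49 = 14.5.
ΔP = [f·L/D + ΣK]·(ρV²/2) = [0.0397·554.3/0.3302 + 14.5]·(1095·8.11²/2) = [66.64 + 14.5]·3.601e+04 = 2.922e+06 Pa.
ΔP = 2.922e+06 Pa = 2922 kPa.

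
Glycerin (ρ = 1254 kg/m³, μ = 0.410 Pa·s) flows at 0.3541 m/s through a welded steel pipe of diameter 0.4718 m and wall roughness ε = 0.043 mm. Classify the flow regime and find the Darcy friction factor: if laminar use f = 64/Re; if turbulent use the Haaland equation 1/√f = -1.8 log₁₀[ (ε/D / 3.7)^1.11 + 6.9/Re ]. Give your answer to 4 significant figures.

f ≈ 0.1253

Re = ρVD/μ = 1254·0.3541·0.4718/0.41 = 511.
Re < 2300 → laminar, so f = 64/Re = 0.1253 (roughness is irrelevant in laminar flow).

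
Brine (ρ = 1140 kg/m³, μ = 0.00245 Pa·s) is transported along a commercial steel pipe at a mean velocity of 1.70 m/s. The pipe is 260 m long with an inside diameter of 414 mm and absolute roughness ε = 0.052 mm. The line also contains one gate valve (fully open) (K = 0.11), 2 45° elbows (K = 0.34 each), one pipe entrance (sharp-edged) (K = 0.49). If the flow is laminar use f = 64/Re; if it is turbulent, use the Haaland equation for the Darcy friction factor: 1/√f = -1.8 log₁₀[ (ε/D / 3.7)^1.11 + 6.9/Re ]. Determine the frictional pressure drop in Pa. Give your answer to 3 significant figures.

Reynolds number Re = ρVD/μ = 1140 · 1.7 · 0.414 / 0.00245 = 3.275e+05.
Re > 4000 → turbulent. Relative roughness ε/D = 5.2e-05/0.414 = 0.000126. Haaland: 1/√f = -1.8 log₁₀[(0.000126/3.7)^1.11 + 6.9/3.275e+05] = -1.8 log₁₀[1.09e-05 + 2.11e-05] = 8.09, so f = 0.01528.
Total minor-loss coefficient ΣK = 1·0.11 + 2·0.34 + 1·0.49 = 1.28.
ΔP = [f·L/D + ΣK]·(ρV²/2) = [0.01528·260/0.414 + 1.28]·(1140·1.7²/2) = [9.595 + 1.28]·1647 = 1.791e+04 Pa.

ΔP ≈ 17900 Pa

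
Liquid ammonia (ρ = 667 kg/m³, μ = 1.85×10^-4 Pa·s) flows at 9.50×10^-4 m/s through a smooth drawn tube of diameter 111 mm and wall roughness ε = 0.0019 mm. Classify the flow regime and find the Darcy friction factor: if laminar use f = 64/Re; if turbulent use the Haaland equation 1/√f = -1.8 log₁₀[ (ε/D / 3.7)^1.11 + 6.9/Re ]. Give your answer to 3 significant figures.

Re = ρVD/μ = 667·0.00095·0.111/0.000185 = 380.2.
Re < 2300 → laminar, so f = 64/Re = 0.1683 (roughness is irrelevant in laminar flow).

f ≈ 0.168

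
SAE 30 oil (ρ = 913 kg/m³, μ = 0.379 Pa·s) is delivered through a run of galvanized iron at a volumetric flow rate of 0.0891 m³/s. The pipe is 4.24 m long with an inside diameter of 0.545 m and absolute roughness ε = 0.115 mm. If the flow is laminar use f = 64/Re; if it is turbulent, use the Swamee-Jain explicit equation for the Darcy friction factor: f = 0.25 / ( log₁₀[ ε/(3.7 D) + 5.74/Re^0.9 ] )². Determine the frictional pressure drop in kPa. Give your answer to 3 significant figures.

Cross-sectional area A = πD²/4 = π(0.545)²/4 = 0.2333 m²; mean velocity V = Q/A = 0.0891/0.2333 = 0.3819 m/s.
Reynolds number Re = ρVD/μ = 913 · 0.3819 · 0.545 / 0.379 = 501.4.
Re < 2300 → laminar flow, so f = 64/Re = 64/501.4 = 0.1276 (the turbulent correlation is not needed).
Darcy-Weisbach: ΔP = f(L/D)(ρV²/2) = 0.1276·(4.24/0.545)·(913·0.3819²/2) = 0.1276·7.78·66.59 = 66.12 Pa.
ΔP = 66.12 Pa = 0.0661 kPa.

ΔP ≈ 0.0661 kPa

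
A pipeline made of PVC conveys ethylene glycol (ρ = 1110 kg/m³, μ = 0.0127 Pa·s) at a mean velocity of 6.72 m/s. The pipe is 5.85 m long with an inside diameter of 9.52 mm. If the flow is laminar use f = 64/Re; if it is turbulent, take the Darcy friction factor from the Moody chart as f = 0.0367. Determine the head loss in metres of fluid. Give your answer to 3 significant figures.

Reynolds number Re = ρVD/μ = 1110 · 6.72 · 0.00952 / 0.0127 = 5591.
Re > 4000 → turbulent; use the Moody-chart value f = 0.0367.
Darcy-Weisbach: ΔP = f(L/D)(ρV²/2) = 0.0367·(5.85/0.00952)·(1110·6.72²/2) = 0.0367·614.5·2.506e+04 = 5.652e+05 Pa.
Head loss h_f = ΔP/(ρg) = 5.652e+05/(1110·9.81) = 51.9 m.

h_f ≈ 51.9 m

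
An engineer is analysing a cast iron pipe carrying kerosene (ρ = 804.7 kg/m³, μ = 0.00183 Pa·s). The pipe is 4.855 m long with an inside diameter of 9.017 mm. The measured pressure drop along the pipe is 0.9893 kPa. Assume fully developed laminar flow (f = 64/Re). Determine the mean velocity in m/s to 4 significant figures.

V ≈ 0.2829 m/s

For laminar flow, f = 64/Re with Re = ρVD/μ, so Darcy-Weisbach reduces to ΔP = 32μLV/D². Solving for V: V = ΔP·D²/(32μL) = 989.3·(0.009017)²/(32·0.00183·4.855) = 0.2829 m/s.
Check: Re = ρVD/μ = 804.7·0.2829·0.009017/0.00183 = 1122 < 2300, so the laminar assumption holds.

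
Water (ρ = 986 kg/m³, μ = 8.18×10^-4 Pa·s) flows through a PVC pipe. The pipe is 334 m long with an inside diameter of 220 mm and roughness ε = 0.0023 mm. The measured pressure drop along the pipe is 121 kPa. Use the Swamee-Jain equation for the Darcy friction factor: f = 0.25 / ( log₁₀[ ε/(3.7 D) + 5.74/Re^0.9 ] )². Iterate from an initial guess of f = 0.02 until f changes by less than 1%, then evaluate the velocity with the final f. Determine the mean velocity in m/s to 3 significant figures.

Rearranging Darcy-Weisbach: V = √(2·ΔP·D/(f·L·ρ)). With ε/D = 2.3e-06/0.22 = 1.05e-05, iterate starting from f = 0.02:
  f = 0.02 → V = √(2·1.21e+05·0.22/(0.02·334·986)) = 2.843 m/s; Re = ρVD/μ = 7.539e+05; f → 0.0124
  f = 0.0124 → V = 3.611 m/s; Re = 9.577e+05; f → 0.01194
  f = 0.01194 → V = 3.679 m/s; Re = 9.757e+05; f → 0.01191
Converged (Δf/f < 1%). With the final f = 0.01191: V = √(2·1.21e+05·0.22/(0.01191·334·986)) = 3.685 m/s.

V ≈ 3.68 m/s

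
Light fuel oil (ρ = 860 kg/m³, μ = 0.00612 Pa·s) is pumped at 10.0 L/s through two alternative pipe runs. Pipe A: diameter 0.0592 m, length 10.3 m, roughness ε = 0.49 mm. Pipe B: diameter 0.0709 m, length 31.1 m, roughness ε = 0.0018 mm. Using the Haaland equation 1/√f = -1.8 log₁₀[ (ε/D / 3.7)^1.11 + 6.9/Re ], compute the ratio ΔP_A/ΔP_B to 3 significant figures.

Pipe A: V = Q/A = 0.01/0.002753 = 3.633 m/s; Re = 3.022e+04; ε/D = 0.00828; Haaland → f = 0.03766; ΔP_A = f(L/D)(ρV²/2) = 3.719e+04 Pa.
Pipe B: V = Q/A = 0.01/0.003948 = 2.533 m/s; Re = 2.524e+04; ε/D = 2.54e-05; Haaland → f = 0.02435; ΔP_B = f(L/D)(ρV²/2) = 2.947e+04 Pa.
ΔP_A/ΔP_B = 3.719e+04/2.947e+04 = 1.26.

ΔP_A/ΔP_B ≈ 1.26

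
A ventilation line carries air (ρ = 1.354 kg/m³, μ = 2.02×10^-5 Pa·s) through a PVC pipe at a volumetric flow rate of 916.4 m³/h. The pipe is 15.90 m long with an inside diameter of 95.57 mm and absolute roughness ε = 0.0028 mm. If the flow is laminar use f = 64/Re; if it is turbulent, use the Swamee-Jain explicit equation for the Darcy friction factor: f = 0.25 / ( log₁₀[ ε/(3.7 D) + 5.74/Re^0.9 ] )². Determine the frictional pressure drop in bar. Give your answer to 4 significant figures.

Q = 916.4 m³/h = 916.4/3600 = 0.2546 m³/s.
Cross-sectional area A = πD²/4 = π(0.09557)²/4 = 0.007174 m²; mean velocity V = Q/A = 0.2546/0.007174 = 35.49 m/s.
Reynolds number Re = ρVD/μ = 1.354 · 35.49 · 0.09557 / 2.02e-05 = 2.273e+05.
Re > 4000 → turbulent. Relative roughness ε/D = 2.8e-06/0.09557 = 2.93e-05. Swamee-Jain: f = 0.25/(log₁₀[2.93e-05/3.7 + 5.74/2.273e+05^0.9])² = 0.25/(log₁₀[7.92e-06 + 8.67e-05])² = 0.25/(-4.024)² = 0.01544.
Darcy-Weisbach: ΔP = f(L/D)(ρV²/2) = 0.01544·(15.9/0.09557)·(1.354·35.49²/2) = 0.01544·166.4·852.5 = 2190 Pa.
ΔP = 2190 Pa = 0.02190 bar.

ΔP ≈ 0.02190 bar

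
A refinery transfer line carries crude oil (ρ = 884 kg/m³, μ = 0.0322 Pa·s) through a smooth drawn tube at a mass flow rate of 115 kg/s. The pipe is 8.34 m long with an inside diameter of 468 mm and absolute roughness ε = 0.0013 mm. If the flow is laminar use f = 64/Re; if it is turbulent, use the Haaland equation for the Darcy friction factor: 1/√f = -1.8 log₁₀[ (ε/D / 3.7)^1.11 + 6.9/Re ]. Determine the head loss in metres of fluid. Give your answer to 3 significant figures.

A = πD²/4 = π(0.468)²/4 = 0.172 m²; mean velocity V = ṁ/(ρA) = 115/(884 · 0.172) = 0.7562 m/s.
Reynolds number Re = ρVD/μ = 884 · 0.7562 · 0.468 / 0.0322 = 9716.
Re > 4000 → turbulent. Relative roughness ε/D = 1.3e-06/0.468 = 2.78e-06. Haaland: 1/√f = -1.8 log₁₀[(2.78e-06/3.7)^1.11 + 6.9/9716] = -1.8 log₁₀[1.59e-07 + 0.00071] = 5.667, so f = 0.03113.
Darcy-Weisbach: ΔP = f(L/D)(ρV²/2) = 0.03113·(8.34/0.468)·(884·0.7562²/2) = 0.03113·17.82·252.8 = 140.2 Pa.
Head loss h_f = ΔP/(ρg) = 140.2/(884·9.81) = 0.0162 m.

h_f ≈ 0.0162 m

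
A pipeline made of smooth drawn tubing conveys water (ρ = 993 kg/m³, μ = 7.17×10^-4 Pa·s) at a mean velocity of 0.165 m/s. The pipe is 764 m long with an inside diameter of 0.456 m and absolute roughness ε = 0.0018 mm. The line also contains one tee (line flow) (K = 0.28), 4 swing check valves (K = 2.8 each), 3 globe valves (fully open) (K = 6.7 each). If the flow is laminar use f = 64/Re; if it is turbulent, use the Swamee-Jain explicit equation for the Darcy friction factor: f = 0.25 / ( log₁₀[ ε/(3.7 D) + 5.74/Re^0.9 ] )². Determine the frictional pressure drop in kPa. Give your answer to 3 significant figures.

Reynolds number Re = ρVD/μ = 993 · 0.165 · 0.456 / 0.000717 = 1.042e+05.
Re > 4000 → turbulent. Relative roughness ε/D = 1.8e-06/0.456 = 3.95e-06. Swamee-Jain: f = 0.25/(log₁₀[3.95e-06/3.7 + 5.74/1.042e+05^0.9])² = 0.25/(log₁₀[1.07e-06 + 0.000175])² = 0.25/(-3.755)² = 0.01773.
Total minor-loss coefficient ΣK = 1·0.28 + 4·2.8 + 3·6.7 = 31.6.
ΔP = [f·L/D + ΣK]·(ρV²/2) = [0.01773·764/0.456 + 31.6]·(993·0.165²/2) = [29.71 + 31.6]·13.52 = 828.5 Pa.
ΔP = 828.5 Pa = 0.829 kPa.

ΔP ≈ 0.829 kPa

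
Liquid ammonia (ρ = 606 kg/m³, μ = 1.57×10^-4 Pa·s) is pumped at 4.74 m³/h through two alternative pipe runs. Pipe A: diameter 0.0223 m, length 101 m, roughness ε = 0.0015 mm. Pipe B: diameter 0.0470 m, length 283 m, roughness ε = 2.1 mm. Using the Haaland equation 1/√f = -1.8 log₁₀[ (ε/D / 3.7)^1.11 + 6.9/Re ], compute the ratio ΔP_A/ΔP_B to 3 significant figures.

ΔP_A/ΔP_B ≈ 3.26

Pipe A: V = Q/A = 0.001317/0.0003906 = 3.371 m/s; Re = 2.902e+05; ε/D = 6.73e-05; Haaland → f = 0.01501; ΔP_A = f(L/D)(ρV²/2) = 2.342e+05 Pa.
Pipe B: V = Q/A = 0.001317/0.001735 = 0.7589 m/s; Re = 1.377e+05; ε/D = 0.0447; Haaland → f = 0.06828; ΔP_B = f(L/D)(ρV²/2) = 7.174e+04 Pa.
ΔP_A/ΔP_B = 2.342e+05/7.174e+04 = 3.26.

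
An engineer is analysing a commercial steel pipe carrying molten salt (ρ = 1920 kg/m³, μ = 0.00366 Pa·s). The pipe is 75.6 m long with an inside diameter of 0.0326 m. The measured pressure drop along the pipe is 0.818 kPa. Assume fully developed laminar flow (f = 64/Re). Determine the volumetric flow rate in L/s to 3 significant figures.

Q ≈ 0.0820 L/s

For laminar flow, f = 64/Re with Re = ρVD/μ, so Darcy-Weisbach reduces to ΔP = 32μLV/D². Solving for V: V = ΔP·D²/(32μL) = 818·(0.0326)²/(32·0.00366·75.6) = 0.09818 m/s.
Check: Re = ρVD/μ = 1920·0.09818·0.0326/0.00366 = 1679 < 2300, so the laminar assumption holds.
Q = V·A = 0.09818·(π/4·0.0326²) = 8.195e-05 m³/s = 0.0820 L/s.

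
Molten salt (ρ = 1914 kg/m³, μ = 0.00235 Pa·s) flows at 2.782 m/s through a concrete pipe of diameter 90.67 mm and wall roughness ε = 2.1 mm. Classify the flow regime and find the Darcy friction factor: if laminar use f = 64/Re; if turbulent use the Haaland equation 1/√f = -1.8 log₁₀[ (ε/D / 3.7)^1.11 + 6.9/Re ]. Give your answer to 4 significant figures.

f ≈ 0.05177

Re = ρVD/μ = 1914·2.782·0.09067/0.00235 = 2.054e+05.
Re > 4000 → turbulent. ε/D = 0.0021/0.09067 = 0.0232; Haaland: 1/√f = -1.8 log₁₀[0.00358 + 3.36e-05] = 4.395, so f = 0.05177.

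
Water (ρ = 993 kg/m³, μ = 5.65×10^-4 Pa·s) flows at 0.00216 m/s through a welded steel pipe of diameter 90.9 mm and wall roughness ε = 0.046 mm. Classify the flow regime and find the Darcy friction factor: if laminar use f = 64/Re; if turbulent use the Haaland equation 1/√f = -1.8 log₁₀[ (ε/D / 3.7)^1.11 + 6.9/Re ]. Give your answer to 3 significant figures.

f ≈ 0.185

Re = ρVD/μ = 993·0.00216·0.0909/0.000565 = 345.1.
Re < 2300 → laminar, so f = 64/Re = 0.1855 (roughness is irrelevant in laminar flow).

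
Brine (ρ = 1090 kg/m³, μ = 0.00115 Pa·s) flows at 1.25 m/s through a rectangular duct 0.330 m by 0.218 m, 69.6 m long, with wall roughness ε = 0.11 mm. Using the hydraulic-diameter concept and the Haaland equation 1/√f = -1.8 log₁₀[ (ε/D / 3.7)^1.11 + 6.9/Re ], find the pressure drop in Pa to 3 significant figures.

Hydraulic diameter D_h = 4A/P = 4·(0.33·0.218)/(2·(0.33+0.218)) = 0.2878/1.096 = 0.2626 m.
Re = ρVD_h/μ = 1090·1.25·0.2626/0.00115 = 3.111e+05.
ε/D_h = 0.00011/0.2626 = 0.000419; Haaland gives 1/√f = -1.8 log₁₀[4.17e-05+2.22e-05] = 7.551, so f = 0.01754.
ΔP = f(L/D_h)(ρV²/2) = 0.01754·69.6/0.2626·851.6 = 3960 Pa.

ΔP ≈ 3960 Pa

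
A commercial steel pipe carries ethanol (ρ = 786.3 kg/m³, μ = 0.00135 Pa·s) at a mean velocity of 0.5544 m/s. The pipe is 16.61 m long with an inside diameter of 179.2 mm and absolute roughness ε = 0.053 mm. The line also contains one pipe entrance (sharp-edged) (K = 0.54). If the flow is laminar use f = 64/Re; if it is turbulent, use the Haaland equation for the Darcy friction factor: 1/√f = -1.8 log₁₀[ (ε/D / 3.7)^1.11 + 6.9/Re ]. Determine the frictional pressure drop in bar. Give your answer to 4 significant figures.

ΔP ≈ 0.003008 bar

Reynolds number Re = ρVD/μ = 786.3 · 0.5544 · 0.1792 / 0.00135 = 5.786e+04.
Re > 4000 → turbulent. Relative roughness ε/D = 5.3e-05/0.1792 = 0.000296. Haaland: 1/√f = -1.8 log₁₀[(0.000296/3.7)^1.11 + 6.9/5.786e+04] = -1.8 log₁₀[2.83e-05 + 0.000119] = 6.896, so f = 0.02103.
Total minor-loss coefficient ΣK = 1·0.54 = 0.54.
ΔP = [f·L/D + ΣK]·(ρV²/2) = [0.02103·16.61/0.1792 + 0.54]·(786.3·0.5544²/2) = [1.949 + 0.54]·120.8 = 300.8 Pa.
ΔP = 300.8 Pa = 0.003008 bar.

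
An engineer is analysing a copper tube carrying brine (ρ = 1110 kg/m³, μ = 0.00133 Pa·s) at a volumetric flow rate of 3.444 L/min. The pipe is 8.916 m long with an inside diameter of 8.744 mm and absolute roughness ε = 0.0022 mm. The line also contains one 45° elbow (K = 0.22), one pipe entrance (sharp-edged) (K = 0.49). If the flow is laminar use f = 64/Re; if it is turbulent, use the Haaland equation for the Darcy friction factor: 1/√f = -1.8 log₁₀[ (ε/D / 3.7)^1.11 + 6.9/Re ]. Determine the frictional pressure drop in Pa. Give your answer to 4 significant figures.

ΔP ≈ 18160 Pa

Q = 3.444 L/min = 3.444/60000 = 5.74e-05 m³/s.
Cross-sectional area A = πD²/4 = π(0.008744)²/4 = 6.005e-05 m²; mean velocity V = Q/A = 5.74e-05/6.005e-05 = 0.9559 m/s.
Reynolds number Re = ρVD/μ = 1110 · 0.9559 · 0.008744 / 0.00133 = 6976.
Re > 4000 → turbulent. Relative roughness ε/D = 2.2e-06/0.008744 = 0.000252. Haaland: 1/√f = -1.8 log₁₀[(0.000252/3.7)^1.11 + 6.9/6976] = -1.8 log₁₀[2.37e-05 + 0.000989] = 5.39, so f = 0.03442.
Total minor-loss coefficient ΣK = 1·0.22 + 1·0.49 = 0.71.
ΔP = [f·L/D + ΣK]·(ρV²/2) = [0.03442·8.916/0.008744 + 0.71]·(1110·0.9559²/2) = [35.1 + 0.71]·507.1 = 1.816e+04 Pa.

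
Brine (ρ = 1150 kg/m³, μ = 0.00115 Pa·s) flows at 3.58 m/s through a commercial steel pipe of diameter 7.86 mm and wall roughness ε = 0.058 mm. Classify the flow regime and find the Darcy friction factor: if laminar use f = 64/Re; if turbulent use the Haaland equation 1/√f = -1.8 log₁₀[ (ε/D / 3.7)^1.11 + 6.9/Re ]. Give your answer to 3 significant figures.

f ≈ 0.0366

Re = ρVD/μ = 1150·3.58·0.00786/0.00115 = 2.814e+04.
Re > 4000 → turbulent. ε/D = 5.8e-05/0.00786 = 0.00738; Haaland: 1/√f = -1.8 log₁₀[0.00101 + 0.000245] = 5.225, so f = 0.03664.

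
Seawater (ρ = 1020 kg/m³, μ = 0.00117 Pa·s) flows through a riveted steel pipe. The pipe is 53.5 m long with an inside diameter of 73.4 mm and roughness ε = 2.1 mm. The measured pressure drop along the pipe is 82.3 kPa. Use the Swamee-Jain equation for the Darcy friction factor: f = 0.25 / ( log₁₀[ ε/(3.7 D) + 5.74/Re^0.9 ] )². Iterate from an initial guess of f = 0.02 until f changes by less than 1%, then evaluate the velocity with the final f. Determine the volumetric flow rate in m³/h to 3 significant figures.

Q ≈ 30.2 m³/h

Rearranging Darcy-Weisbach: V = √(2·ΔP·D/(f·L·ρ)). With ε/D = 0.0021/0.0734 = 0.0286, iterate starting from f = 0.02:
  f = 0.02 → V = √(2·8.23e+04·0.0734/(0.02·53.5·1020)) = 3.327 m/s; Re = ρVD/μ = 2.129e+05; f → 0.05634
  f = 0.05634 → V = 1.982 m/s; Re = 1.269e+05; f → 0.0565
Converged (Δf/f < 1%). With the final f = 0.0565: V = √(2·8.23e+04·0.0734/(0.0565·53.5·1020)) = 1.98 m/s.
Q = V·A = 1.98·(π/4·0.0734²) = 0.008376 m³/s = 30.2 m³/h.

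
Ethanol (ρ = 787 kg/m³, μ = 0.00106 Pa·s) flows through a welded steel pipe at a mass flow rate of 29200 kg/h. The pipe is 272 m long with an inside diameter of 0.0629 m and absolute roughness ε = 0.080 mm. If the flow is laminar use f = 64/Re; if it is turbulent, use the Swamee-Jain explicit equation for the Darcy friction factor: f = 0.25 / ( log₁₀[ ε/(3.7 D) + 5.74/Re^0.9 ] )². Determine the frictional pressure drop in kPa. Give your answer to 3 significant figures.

ΔP ≈ 422 kPa

ṁ = 29200 kg/h = 29200/3600 = 8.111 kg/s.
A = πD²/4 = π(0.0629)²/4 = 0.003107 m²; mean velocity V = ṁ/(ρA) = 8.111/(787 · 0.003107) = 3.317 m/s.
Reynolds number Re = ρVD/μ = 787 · 3.317 · 0.0629 / 0.00106 = 1.549e+05.
Re > 4000 → turbulent. Relative roughness ε/D = 8e-05/0.0629 = 0.00127. Swamee-Jain: f = 0.25/(log₁₀[0.00127/3.7 + 5.74/1.549e+05^0.9])² = 0.25/(log₁₀[0.000344 + 0.000122])² = 0.25/(-3.331)² = 0.02253.
Darcy-Weisbach: ΔP = f(L/D)(ρV²/2) = 0.02253·(272/0.0629)·(787·3.317²/2) = 0.02253·4324·4329 = 4.217e+05 Pa.
ΔP = 4.217e+05 Pa = 422 kPa.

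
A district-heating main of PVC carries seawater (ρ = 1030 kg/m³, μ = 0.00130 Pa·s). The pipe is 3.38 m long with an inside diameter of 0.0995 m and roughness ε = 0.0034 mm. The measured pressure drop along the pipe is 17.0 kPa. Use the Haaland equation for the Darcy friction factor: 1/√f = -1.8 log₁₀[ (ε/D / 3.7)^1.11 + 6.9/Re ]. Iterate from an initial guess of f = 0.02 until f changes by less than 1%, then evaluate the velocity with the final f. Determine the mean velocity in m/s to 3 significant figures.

V ≈ 8.69 m/s

Rearranging Darcy-Weisbach: V = √(2·ΔP·D/(f·L·ρ)). With ε/D = 3.4e-06/0.0995 = 3.42e-05, iterate starting from f = 0.02:
  f = 0.02 → V = √(2·1.7e+04·0.0995/(0.02·3.38·1030)) = 6.97 m/s; Re = ρVD/μ = 5.495e+05; f → 0.01329
  f = 0.01329 → V = 8.552 m/s; Re = 6.742e+05; f → 0.0129
  f = 0.0129 → V = 8.681 m/s; Re = 6.843e+05; f → 0.01287
Converged (Δf/f < 1%). With the final f = 0.01287: V = √(2·1.7e+04·0.0995/(0.01287·3.38·1030)) = 8.69 m/s.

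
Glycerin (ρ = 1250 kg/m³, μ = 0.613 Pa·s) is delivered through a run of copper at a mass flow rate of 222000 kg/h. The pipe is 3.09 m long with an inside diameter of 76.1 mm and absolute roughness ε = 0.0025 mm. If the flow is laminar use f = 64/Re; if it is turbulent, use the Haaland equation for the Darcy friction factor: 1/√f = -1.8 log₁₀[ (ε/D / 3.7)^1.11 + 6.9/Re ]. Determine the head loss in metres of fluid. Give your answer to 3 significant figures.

h_f ≈ 9.26 m

ṁ = 222000 kg/h = 222000/3600 = 61.67 kg/s.
A = πD²/4 = π(0.0761)²/4 = 0.004548 m²; mean velocity V = ṁ/(ρA) = 61.67/(1250 · 0.004548) = 10.85 m/s.
Reynolds number Re = ρVD/μ = 1250 · 10.85 · 0.0761 / 0.613 = 1683.
Re < 2300 → laminar flow, so f = 64/Re = 64/1683 = 0.03802 (the turbulent correlation is not needed).
Darcy-Weisbach: ΔP = f(L/D)(ρV²/2) = 0.03802·(3.09/0.0761)·(1250·10.85²/2) = 0.03802·40.6·7.353e+04 = 1.135e+05 Pa.
Head loss h_f = ΔP/(ρg) = 1.135e+05/(1250·9.81) = 9.26 m.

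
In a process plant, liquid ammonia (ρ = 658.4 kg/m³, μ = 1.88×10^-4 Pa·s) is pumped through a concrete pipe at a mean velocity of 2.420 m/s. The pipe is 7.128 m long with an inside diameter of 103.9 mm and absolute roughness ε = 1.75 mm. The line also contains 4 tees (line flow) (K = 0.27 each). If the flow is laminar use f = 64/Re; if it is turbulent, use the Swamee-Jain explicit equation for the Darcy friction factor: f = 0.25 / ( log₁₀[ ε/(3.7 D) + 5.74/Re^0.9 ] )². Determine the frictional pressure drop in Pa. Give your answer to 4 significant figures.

Reynolds number Re = ρVD/μ = 658.4 · 2.42 · 0.1039 / 0.000188 = 8.806e+05.
Re > 4000 → turbulent. Relative roughness ε/D = 0.00175/0.1039 = 0.0168. Swamee-Jain: f = 0.25/(log₁₀[0.0168/3.7 + 5.74/8.806e+05^0.9])² = 0.25/(log₁₀[0.00455 + 2.56e-05])² = 0.25/(-2.339)² = 0.04568.
Total minor-loss coefficient ΣK = 4·0.27 = 1.08.
ΔP = [f·L/D + ΣK]·(ρV²/2) = [0.04568·7.128/0.1039 + 1.08]·(658.4·2.42²/2) = [3.134 + 1.08]·1928 = 8124 Pa.

ΔP ≈ 8124 Pa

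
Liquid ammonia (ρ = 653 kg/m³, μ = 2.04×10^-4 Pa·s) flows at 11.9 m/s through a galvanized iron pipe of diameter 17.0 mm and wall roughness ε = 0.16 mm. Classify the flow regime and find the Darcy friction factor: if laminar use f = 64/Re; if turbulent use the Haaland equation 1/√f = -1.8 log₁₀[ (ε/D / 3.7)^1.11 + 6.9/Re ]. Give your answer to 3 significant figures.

f ≈ 0.0373

Re = ρVD/μ = 653·11.9·0.017/0.000204 = 6.476e+05.
Re > 4000 → turbulent. ε/D = 0.00016/0.017 = 0.00941; Haaland: 1/√f = -1.8 log₁₀[0.00132 + 1.07e-05] = 5.178, so f = 0.0373.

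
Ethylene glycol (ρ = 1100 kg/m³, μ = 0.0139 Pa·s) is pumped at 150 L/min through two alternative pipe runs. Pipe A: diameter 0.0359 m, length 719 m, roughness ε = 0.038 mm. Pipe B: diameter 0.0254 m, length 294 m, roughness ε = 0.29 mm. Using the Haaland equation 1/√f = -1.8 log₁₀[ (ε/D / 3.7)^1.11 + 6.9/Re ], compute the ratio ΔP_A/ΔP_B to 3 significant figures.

ΔP_A/ΔP_B ≈ 0.343

Pipe A: V = Q/A = 0.0025/0.001012 = 2.47 m/s; Re = 7017; ε/D = 0.00106; Haaland → f = 0.03526; ΔP_A = f(L/D)(ρV²/2) = 2.369e+06 Pa.
Pipe B: V = Q/A = 0.0025/0.0005067 = 4.934 m/s; Re = 9917; ε/D = 0.0114; Haaland → f = 0.04453; ΔP_B = f(L/D)(ρV²/2) = 6.901e+06 Pa.
ΔP_A/ΔP_B = 2.369e+06/6.901e+06 = 0.343.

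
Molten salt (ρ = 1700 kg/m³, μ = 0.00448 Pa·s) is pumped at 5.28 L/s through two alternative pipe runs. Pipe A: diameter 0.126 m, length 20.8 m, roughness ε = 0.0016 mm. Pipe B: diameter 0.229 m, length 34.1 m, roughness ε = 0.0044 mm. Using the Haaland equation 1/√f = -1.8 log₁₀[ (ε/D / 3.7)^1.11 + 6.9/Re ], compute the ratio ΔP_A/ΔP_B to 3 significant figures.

ΔP_A/ΔP_B ≈ 10.4

Pipe A: V = Q/A = 0.00528/0.01247 = 0.4235 m/s; Re = 2.025e+04; ε/D = 1.27e-05; Haaland → f = 0.02569; ΔP_A = f(L/D)(ρV²/2) = 646.3 Pa.
Pipe B: V = Q/A = 0.00528/0.04119 = 0.1282 m/s; Re = 1.114e+04; ε/D = 1.92e-05; Haaland → f = 0.03001; ΔP_B = f(L/D)(ρV²/2) = 62.42 Pa.
ΔP_A/ΔP_B = 646.3/62.42 = 10.4.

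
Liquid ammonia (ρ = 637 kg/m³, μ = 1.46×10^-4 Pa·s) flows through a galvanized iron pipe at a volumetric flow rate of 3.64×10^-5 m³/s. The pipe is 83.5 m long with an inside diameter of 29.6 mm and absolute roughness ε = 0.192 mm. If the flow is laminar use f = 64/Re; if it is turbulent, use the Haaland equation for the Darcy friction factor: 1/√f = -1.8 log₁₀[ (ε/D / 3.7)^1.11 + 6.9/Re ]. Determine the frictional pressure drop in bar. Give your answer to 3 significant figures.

ΔP ≈ 0.00104 bar

Cross-sectional area A = πD²/4 = π(0.0296)²/4 = 0.0006881 m²; mean velocity V = Q/A = 3.64e-05/0.0006881 = 0.0529 m/s.
Reynolds number Re = ρVD/μ = 637 · 0.0529 · 0.0296 / 0.000146 = 6831.
Re > 4000 → turbulent. Relative roughness ε/D = 0.000192/0.0296 = 0.00649. Haaland: 1/√f = -1.8 log₁₀[(0.00649/3.7)^1.11 + 6.9/6831] = -1.8 log₁₀[0.000872 + 0.00101] = 4.906, so f = 0.04155.
Darcy-Weisbach: ΔP = f(L/D)(ρV²/2) = 0.04155·(83.5/0.0296)·(637·0.0529²/2) = 0.04155·2821·0.8912 = 104.5 Pa.
ΔP = 104.5 Pa = 0.00104 bar.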